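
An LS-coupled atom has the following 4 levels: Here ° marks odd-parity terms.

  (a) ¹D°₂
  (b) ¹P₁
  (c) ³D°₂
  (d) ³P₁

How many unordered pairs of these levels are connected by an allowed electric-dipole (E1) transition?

(a)–(b): allowed.
(a)–(c): forbidden (parity, ΔS).
(a)–(d): forbidden (ΔS).
(b)–(c): forbidden (ΔS).
(b)–(d): forbidden (parity, ΔS).
(c)–(d): allowed.
Allowed pairs: 2 of 6.

2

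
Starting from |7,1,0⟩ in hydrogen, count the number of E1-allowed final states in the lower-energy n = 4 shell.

E1 requires Δl = ±1, so l_f ∈ {0, 2}; with 0 ≤ l_f ≤ n_f−1 = 3, the allowed l_f values are {0, 2}.
For l_f = 0: m_f ∈ {m_i−1, m_i, m_i+1} ∩ [−0, 0] = {0} → 1 state.
For l_f = 2: m_f ∈ {m_i−1, m_i, m_i+1} ∩ [−2, 2] = {-1, 0, 1} → 3 states.
Total: 4.

4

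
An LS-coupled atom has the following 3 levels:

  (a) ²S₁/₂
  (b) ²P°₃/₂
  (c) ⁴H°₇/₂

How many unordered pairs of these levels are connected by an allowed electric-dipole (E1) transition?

(a)–(b): allowed.
(a)–(c): forbidden (ΔS, ΔL, ΔJ).
(b)–(c): forbidden (parity, ΔS, ΔL, ΔJ).
Allowed pairs: 1 of 3.

1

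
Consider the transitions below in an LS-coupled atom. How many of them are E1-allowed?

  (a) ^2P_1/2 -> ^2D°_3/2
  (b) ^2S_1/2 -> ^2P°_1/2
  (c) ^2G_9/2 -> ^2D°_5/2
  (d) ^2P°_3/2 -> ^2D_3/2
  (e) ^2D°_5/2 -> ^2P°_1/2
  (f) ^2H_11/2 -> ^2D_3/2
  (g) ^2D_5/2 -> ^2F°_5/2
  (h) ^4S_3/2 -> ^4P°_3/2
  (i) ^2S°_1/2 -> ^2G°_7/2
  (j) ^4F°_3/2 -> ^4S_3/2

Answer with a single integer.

5

(a) allowed
(b) allowed
(c) forbidden (ΔL, ΔJ fail)
(d) allowed
(e) forbidden (parity, ΔJ fail)
(f) forbidden (parity, ΔL, ΔJ fail)
(g) allowed
(h) allowed
(i) forbidden (parity, ΔL, ΔJ fail)
(j) forbidden (ΔL fails)
Total allowed: 5 of 10.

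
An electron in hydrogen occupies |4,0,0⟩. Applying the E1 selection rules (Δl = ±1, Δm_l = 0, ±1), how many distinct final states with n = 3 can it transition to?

3

E1 requires Δl = ±1, so l_f ∈ {-1, 1}; with 0 ≤ l_f ≤ n_f−1 = 2, the allowed l_f values are {1}.
For l_f = 1: m_f ∈ {m_i−1, m_i, m_i+1} ∩ [−1, 1] = {-1, 0, 1} → 3 states.
Total: 3.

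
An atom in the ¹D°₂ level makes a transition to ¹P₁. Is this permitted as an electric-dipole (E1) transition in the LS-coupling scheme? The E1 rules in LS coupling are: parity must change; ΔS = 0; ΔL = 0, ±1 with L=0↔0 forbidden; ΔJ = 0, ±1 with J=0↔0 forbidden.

Initial level: S=0, L=2, J=2, parity odd. Final level: S=0, L=1, J=1, parity even.
Parity must change: odd → even — ✓.
ΔS = 0: S: 0 → 0 — ✓.
ΔL = 0, ±1 (not L=0↔0): L: 2 → 1, ΔL = -1 — ✓.
ΔJ = 0, ±1 (not J=0↔0): J: 2 → 1, ΔJ = -1 — ✓.
All four E1 rules are satisfied.

allowed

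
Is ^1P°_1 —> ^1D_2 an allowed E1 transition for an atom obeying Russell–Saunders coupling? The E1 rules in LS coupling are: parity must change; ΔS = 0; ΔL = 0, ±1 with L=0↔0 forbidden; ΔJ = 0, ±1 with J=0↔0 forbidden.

Initial level: S=0, L=1, J=1, parity odd. Final level: S=0, L=2, J=2, parity even.
Parity must change: odd → even — ✓.
ΔS = 0: S: 0 → 0 — ✓.
ΔL = 0, ±1 (not L=0↔0): L: 1 → 2, ΔL = +1 — ✓.
ΔJ = 0, ±1 (not J=0↔0): J: 1 → 2, ΔJ = +1 — ✓.
All four E1 rules are satisfied.

allowed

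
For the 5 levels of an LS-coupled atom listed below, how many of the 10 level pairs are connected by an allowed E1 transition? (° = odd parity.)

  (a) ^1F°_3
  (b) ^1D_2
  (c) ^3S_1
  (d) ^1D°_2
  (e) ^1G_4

(a)–(b): allowed.
(a)–(c): forbidden (ΔS, ΔL, ΔJ).
(a)–(d): forbidden (parity).
(a)–(e): allowed.
(b)–(c): forbidden (parity, ΔS, ΔL).
(b)–(d): allowed.
(b)–(e): forbidden (parity, ΔL, ΔJ).
(c)–(d): forbidden (ΔS, ΔL).
(c)–(e): forbidden (parity, ΔS, ΔL, ΔJ).
(d)–(e): forbidden (ΔL, ΔJ).
Allowed pairs: 3 of 10.

3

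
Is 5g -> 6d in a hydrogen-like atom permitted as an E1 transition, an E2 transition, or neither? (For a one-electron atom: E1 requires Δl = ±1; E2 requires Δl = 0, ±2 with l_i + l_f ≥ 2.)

E2

Δl = 2 − 4 = -2; l_i + l_f = 6.
E1 (Δl = ±1): not satisfied.
E2 (Δl = 0,±2, l_i+l_f ≥ 2): satisfied.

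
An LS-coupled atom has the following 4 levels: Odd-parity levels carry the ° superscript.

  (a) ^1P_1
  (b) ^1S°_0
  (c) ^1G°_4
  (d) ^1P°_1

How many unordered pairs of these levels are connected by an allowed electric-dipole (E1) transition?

2

(a)–(b): allowed.
(a)–(c): forbidden (ΔL, ΔJ).
(a)–(d): allowed.
(b)–(c): forbidden (parity, ΔL, ΔJ).
(b)–(d): forbidden (parity).
(c)–(d): forbidden (parity, ΔL, ΔJ).
Allowed pairs: 2 of 6.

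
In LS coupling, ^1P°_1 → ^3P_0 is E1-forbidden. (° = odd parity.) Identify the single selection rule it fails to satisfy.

the ΔS = 0 rule

Parity must change: odd → even — passes.
ΔS = 0: S: 0 → 1 — fails.
ΔL = 0, ±1 (not L=0↔0): L: 1 → 1, ΔL = +0 — passes.
ΔJ = 0, ±1 (not J=0↔0): J: 1 → 0, ΔJ = -1 — passes.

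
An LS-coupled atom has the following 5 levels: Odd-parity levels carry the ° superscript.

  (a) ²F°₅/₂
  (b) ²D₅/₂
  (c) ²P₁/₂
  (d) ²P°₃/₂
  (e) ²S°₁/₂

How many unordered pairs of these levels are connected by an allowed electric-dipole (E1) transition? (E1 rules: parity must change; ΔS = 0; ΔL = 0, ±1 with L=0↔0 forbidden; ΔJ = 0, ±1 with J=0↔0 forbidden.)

(a)–(b): allowed.
(a)–(c): forbidden (ΔL, ΔJ).
(a)–(d): forbidden (parity, ΔL).
(a)–(e): forbidden (parity, ΔL, ΔJ).
(b)–(c): forbidden (parity, ΔJ).
(b)–(d): allowed.
(b)–(e): forbidden (ΔL, ΔJ).
(c)–(d): allowed.
(c)–(e): allowed.
(d)–(e): forbidden (parity).
Allowed pairs: 4 of 10.

4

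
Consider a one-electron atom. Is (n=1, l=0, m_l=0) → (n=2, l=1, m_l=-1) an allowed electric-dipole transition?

l: 0 → 1 (Δl = +1). Δl = ±1 ✓.
m_l: 0 → -1 (Δm_l = -1). |Δm_l| ≤ 1 ✓.
All E1 selection rules are satisfied.

allowed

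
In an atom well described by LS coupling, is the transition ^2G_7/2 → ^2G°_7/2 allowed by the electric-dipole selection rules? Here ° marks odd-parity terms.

allowed

Parity must change: even → odd — satisfied.
ΔS = 0: S: 1/2 → 1/2 — satisfied.
ΔL = 0, ±1 (not L=0↔0): L: 4 → 4, ΔL = +0 — satisfied.
ΔJ = 0, ±1 (not J=0↔0): J: 7/2 → 7/2, ΔJ = +0 — satisfied.
All four E1 rules are satisfied.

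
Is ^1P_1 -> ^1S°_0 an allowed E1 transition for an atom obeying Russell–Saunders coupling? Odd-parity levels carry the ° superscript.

allowed

Parity must change: even → odd — passes.
ΔS = 0: S: 0 → 0 — passes.
ΔL = 0, ±1 (not L=0↔0): L: 1 → 0, ΔL = -1 — passes.
ΔJ = 0, ±1 (not J=0↔0): J: 1 → 0, ΔJ = -1 — passes.
All four E1 rules are satisfied.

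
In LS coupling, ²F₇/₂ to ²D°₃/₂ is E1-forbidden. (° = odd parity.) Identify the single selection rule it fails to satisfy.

Initial level: S=1/2, L=3, J=7/2, parity even. Final level: S=1/2, L=2, J=3/2, parity odd.
ΔS = 0: S: 1/2 → 1/2 — satisfied.
Parity must change: even → odd — satisfied.
ΔJ = 0, ±1 (not J=0↔0): J: 7/2 → 3/2, ΔJ = -2 — violated.
ΔL = 0, ±1 (not L=0↔0): L: 3 → 2, ΔL = -1 — satisfied.

the ΔJ = 0, ±1 rule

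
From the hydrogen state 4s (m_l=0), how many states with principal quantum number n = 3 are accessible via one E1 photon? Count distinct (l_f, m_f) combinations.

3

E1 requires Δl = ±1, so l_f ∈ {-1, 1}; with 0 ≤ l_f ≤ n_f−1 = 2, the allowed l_f values are {1}.
For l_f = 1: m_f ∈ {m_i−1, m_i, m_i+1} ∩ [−1, 1] = {-1, 0, 1} → 3 states.
Total: 3.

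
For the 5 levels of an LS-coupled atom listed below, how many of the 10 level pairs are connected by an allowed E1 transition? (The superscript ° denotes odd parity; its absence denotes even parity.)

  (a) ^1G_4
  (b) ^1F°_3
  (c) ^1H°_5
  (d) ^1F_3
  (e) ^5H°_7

(a)–(b): allowed.
(a)–(c): allowed.
(a)–(d): forbidden (parity).
(a)–(e): forbidden (ΔS, ΔJ).
(b)–(c): forbidden (parity, ΔL, ΔJ).
(b)–(d): allowed.
(b)–(e): forbidden (parity, ΔS, ΔL, ΔJ).
(c)–(d): forbidden (ΔL, ΔJ).
(c)–(e): forbidden (parity, ΔS, ΔJ).
(d)–(e): forbidden (ΔS, ΔL, ΔJ).
Allowed pairs: 3 of 10.

3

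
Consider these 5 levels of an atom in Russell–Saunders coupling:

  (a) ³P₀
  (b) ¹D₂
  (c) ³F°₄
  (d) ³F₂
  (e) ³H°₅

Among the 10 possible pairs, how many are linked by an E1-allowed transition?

0

(a)–(b): forbidden (parity, ΔS, ΔJ).
(a)–(c): forbidden (ΔL, ΔJ).
(a)–(d): forbidden (parity, ΔL, ΔJ).
(a)–(e): forbidden (ΔL, ΔJ).
(b)–(c): forbidden (ΔS, ΔJ).
(b)–(d): forbidden (parity, ΔS).
(b)–(e): forbidden (ΔS, ΔL, ΔJ).
(c)–(d): forbidden (ΔJ).
(c)–(e): forbidden (parity, ΔL).
(d)–(e): forbidden (ΔL, ΔJ).
Allowed pairs: 0 of 10.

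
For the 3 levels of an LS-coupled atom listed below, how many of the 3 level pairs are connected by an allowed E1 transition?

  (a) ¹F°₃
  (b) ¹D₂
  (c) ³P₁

1

(a)–(b): allowed.
(a)–(c): forbidden (ΔS, ΔL, ΔJ).
(b)–(c): forbidden (parity, ΔS).
Allowed pairs: 1 of 3.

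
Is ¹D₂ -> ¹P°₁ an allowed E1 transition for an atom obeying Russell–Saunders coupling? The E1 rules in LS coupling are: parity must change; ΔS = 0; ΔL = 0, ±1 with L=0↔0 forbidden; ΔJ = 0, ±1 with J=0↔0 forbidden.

Reading off the term symbols: S 0→0, L 2→1, J 2→1, parity even→odd.
Parity must change: even → odd — ✓.
ΔS = 0: S: 0 → 0 — ✓.
ΔL = 0, ±1 (not L=0↔0): L: 2 → 1, ΔL = -1 — ✓.
ΔJ = 0, ±1 (not J=0↔0): J: 2 → 1, ΔJ = -1 — ✓.
All four E1 rules are satisfied.

allowed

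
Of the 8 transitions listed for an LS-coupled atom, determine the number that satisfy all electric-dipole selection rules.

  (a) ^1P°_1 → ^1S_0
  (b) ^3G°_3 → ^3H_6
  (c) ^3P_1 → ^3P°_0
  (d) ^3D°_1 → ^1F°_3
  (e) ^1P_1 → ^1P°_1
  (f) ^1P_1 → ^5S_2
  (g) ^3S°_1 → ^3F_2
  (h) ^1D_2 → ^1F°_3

4

(a) allowed
(b) forbidden (ΔJ fails)
(c) allowed
(d) forbidden (parity, ΔS, ΔJ fail)
(e) allowed
(f) forbidden (parity, ΔS fail)
(g) forbidden (ΔL fails)
(h) allowed
Total allowed: 4 of 8.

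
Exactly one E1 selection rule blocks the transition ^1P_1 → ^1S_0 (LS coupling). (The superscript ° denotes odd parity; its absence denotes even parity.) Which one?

parity

Parity must change: even → even — fails.
ΔL = 0, ±1 (not L=0↔0): L: 1 → 0, ΔL = -1 — ok.
ΔS = 0: S: 0 → 0 — ok.
ΔJ = 0, ±1 (not J=0↔0): J: 1 → 0, ΔJ = -1 — ok.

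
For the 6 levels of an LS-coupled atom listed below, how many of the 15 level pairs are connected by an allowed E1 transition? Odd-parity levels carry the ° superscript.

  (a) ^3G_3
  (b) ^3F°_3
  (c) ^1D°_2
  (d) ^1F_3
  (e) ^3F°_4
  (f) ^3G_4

5

(a)–(b): allowed.
(a)–(c): forbidden (ΔS, ΔL).
(a)–(d): forbidden (parity, ΔS).
(a)–(e): allowed.
(a)–(f): forbidden (parity).
(b)–(c): forbidden (parity, ΔS).
(b)–(d): forbidden (ΔS).
(b)–(e): forbidden (parity).
(b)–(f): allowed.
(c)–(d): allowed.
(c)–(e): forbidden (parity, ΔS, ΔJ).
(c)–(f): forbidden (ΔS, ΔL, ΔJ).
(d)–(e): forbidden (ΔS).
(d)–(f): forbidden (parity, ΔS).
(e)–(f): allowed.
Allowed pairs: 5 of 15.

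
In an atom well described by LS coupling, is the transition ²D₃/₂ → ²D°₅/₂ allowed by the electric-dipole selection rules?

allowed

Reading off the term symbols: S 1/2→1/2, L 2→2, J 3/2→5/2, parity even→odd.
Parity must change: even → odd — ok.
ΔS = 0: S: 1/2 → 1/2 — ok.
ΔL = 0, ±1 (not L=0↔0): L: 2 → 2, ΔL = +0 — ok.
ΔJ = 0, ±1 (not J=0↔0): J: 3/2 → 5/2, ΔJ = +1 — ok.
All four E1 rules are satisfied.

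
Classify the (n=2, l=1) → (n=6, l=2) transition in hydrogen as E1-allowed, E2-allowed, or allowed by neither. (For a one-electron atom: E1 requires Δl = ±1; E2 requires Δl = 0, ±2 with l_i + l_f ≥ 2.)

E1

Δl = 2 − 1 = +1; l_i + l_f = 3.
E1 (Δl = ±1): satisfied.
E2 (Δl = 0,±2, l_i+l_f ≥ 2): not satisfied.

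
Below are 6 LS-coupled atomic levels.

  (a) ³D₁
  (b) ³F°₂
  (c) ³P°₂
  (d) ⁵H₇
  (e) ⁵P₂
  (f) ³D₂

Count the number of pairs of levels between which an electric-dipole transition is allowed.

(a)–(b): allowed.
(a)–(c): allowed.
(a)–(d): forbidden (parity, ΔS, ΔL, ΔJ).
(a)–(e): forbidden (parity, ΔS).
(a)–(f): forbidden (parity).
(b)–(c): forbidden (parity, ΔL).
(b)–(d): forbidden (ΔS, ΔL, ΔJ).
(b)–(e): forbidden (ΔS, ΔL).
(b)–(f): allowed.
(c)–(d): forbidden (ΔS, ΔL, ΔJ).
(c)–(e): forbidden (ΔS).
(c)–(f): allowed.
(d)–(e): forbidden (parity, ΔL, ΔJ).
(d)–(f): forbidden (parity, ΔS, ΔL, ΔJ).
(e)–(f): forbidden (parity, ΔS).
Allowed pairs: 4 of 15.

4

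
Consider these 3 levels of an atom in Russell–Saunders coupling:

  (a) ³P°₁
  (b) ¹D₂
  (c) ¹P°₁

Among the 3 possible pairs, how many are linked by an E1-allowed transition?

(a)–(b): forbidden (ΔS).
(a)–(c): forbidden (parity, ΔS).
(b)–(c): allowed.
Allowed pairs: 1 of 3.

1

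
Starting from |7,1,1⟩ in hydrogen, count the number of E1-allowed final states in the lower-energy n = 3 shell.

E1 requires Δl = ±1, so l_f ∈ {0, 2}; with 0 ≤ l_f ≤ n_f−1 = 2, the allowed l_f values are {0, 2}.
For l_f = 0: m_f ∈ {m_i−1, m_i, m_i+1} ∩ [−0, 0] = {0} → 1 state.
For l_f = 2: m_f ∈ {m_i−1, m_i, m_i+1} ∩ [−2, 2] = {0, 1, 2} → 3 states.
Total: 4.

4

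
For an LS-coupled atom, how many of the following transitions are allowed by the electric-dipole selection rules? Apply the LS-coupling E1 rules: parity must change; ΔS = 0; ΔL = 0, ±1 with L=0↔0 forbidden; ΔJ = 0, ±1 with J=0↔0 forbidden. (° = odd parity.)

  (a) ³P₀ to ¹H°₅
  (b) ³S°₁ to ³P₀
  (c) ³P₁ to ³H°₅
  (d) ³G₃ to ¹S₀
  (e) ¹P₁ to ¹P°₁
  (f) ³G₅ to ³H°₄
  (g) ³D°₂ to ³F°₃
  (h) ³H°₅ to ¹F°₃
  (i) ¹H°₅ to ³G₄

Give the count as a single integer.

3

(a) forbidden (ΔS, ΔL, ΔJ fail)
(b) allowed
(c) forbidden (ΔL, ΔJ fail)
(d) forbidden (parity, ΔS, ΔL, ΔJ fail)
(e) allowed
(f) allowed
(g) forbidden (parity fails)
(h) forbidden (parity, ΔS, ΔL, ΔJ fail)
(i) forbidden (ΔS fails)
Total allowed: 3 of 9.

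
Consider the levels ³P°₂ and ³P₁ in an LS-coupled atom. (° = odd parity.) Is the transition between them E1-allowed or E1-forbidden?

Reading off the term symbols: S 1→1, L 1→1, J 2→1, parity odd→even.
Parity must change: odd → even — satisfied.
ΔS = 0: S: 1 → 1 — satisfied.
ΔL = 0, ±1 (not L=0↔0): L: 1 → 1, ΔL = +0 — satisfied.
ΔJ = 0, ±1 (not J=0↔0): J: 2 → 1, ΔJ = -1 — satisfied.
All four E1 rules are satisfied.

allowed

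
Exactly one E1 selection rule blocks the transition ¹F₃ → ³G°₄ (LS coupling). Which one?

the ΔS = 0 rule

Parity must change: even → odd — ok.
ΔS = 0: S: 0 → 1 — fails.
ΔL = 0, ±1 (not L=0↔0): L: 3 → 4, ΔL = +1 — ok.
ΔJ = 0, ±1 (not J=0↔0): J: 3 → 4, ΔJ = +1 — ok.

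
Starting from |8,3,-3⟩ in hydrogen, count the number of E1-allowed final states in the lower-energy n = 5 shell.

4

E1 requires Δl = ±1, so l_f ∈ {2, 4}; with 0 ≤ l_f ≤ n_f−1 = 4, the allowed l_f values are {2, 4}.
For l_f = 2: m_f ∈ {m_i−1, m_i, m_i+1} ∩ [−2, 2] = {-2} → 1 state.
For l_f = 4: m_f ∈ {m_i−1, m_i, m_i+1} ∩ [−4, 4] = {-4, -3, -2} → 3 states.
Total: 4.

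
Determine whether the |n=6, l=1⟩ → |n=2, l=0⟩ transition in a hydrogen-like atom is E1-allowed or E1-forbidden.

Δl = 0 − 1 = -1; the E1 rule Δl = ±1 is satisfied.
All E1 selection rules are satisfied.

allowed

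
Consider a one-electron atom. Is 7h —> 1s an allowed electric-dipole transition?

forbidden

l: 5 → 0 (Δl = -5). Δl = ±1 violated.
The transition is electric-dipole forbidden.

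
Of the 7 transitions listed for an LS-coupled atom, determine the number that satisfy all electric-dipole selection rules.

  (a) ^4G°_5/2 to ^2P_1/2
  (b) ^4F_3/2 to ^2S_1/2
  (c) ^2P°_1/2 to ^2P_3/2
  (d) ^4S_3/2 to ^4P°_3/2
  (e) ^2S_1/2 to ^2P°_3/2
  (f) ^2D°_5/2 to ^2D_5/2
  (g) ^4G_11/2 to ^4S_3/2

(a) forbidden (ΔS, ΔL, ΔJ fail)
(b) forbidden (parity, ΔS, ΔL fail)
(c) allowed
(d) allowed
(e) allowed
(f) allowed
(g) forbidden (parity, ΔL, ΔJ fail)
Total allowed: 4 of 7.

4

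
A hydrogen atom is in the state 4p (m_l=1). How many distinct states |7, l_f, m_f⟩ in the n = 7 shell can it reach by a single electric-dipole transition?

E1 requires Δl = ±1, so l_f ∈ {0, 2}; with 0 ≤ l_f ≤ n_f−1 = 6, the allowed l_f values are {0, 2}.
For l_f = 0: m_f ∈ {m_i−1, m_i, m_i+1} ∩ [−0, 0] = {0} → 1 state.
For l_f = 2: m_f ∈ {m_i−1, m_i, m_i+1} ∩ [−2, 2] = {0, 1, 2} → 3 states.
Total: 4.

4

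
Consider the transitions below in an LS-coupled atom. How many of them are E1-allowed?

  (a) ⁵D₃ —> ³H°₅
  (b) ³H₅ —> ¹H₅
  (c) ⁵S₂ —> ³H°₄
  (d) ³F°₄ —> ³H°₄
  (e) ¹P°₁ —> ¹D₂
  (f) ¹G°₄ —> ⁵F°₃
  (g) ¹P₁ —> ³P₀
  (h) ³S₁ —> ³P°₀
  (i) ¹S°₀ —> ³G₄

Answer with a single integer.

(a) forbidden (ΔS, ΔL, ΔJ fail)
(b) forbidden (parity, ΔS fail)
(c) forbidden (ΔS, ΔL, ΔJ fail)
(d) forbidden (parity, ΔL fail)
(e) allowed
(f) forbidden (parity, ΔS fail)
(g) forbidden (parity, ΔS fail)
(h) allowed
(i) forbidden (ΔS, ΔL, ΔJ fail)
Total allowed: 2 of 9.

2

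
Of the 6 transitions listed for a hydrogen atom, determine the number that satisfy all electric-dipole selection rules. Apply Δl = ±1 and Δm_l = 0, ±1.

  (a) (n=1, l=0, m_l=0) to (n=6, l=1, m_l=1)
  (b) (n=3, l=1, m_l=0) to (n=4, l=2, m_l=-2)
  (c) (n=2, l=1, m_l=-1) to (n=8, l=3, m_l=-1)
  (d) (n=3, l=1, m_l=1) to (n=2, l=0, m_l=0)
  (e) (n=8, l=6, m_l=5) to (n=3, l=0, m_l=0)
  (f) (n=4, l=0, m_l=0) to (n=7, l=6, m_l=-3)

(a) allowed
(b) forbidden — Δm_l = -2 (E1 requires Δm_l = 0, ±1)
(c) forbidden — Δl = +2 (E1 requires Δl = ±1)
(d) allowed
(e) forbidden — Δl = -6 (E1 requires Δl = ±1); Δm_l = -5 (E1 requires Δm_l = 0, ±1)
(f) forbidden — Δl = +6 (E1 requires Δl = ±1); Δm_l = -3 (E1 requires Δm_l = 0, ±1)
Total allowed: 2 of 6.

2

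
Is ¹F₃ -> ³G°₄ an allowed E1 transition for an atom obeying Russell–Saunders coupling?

Reading off the term symbols: S 0→1, L 3→4, J 3→4, parity even→odd.
Parity must change: even → odd — passes.
ΔS = 0: S: 0 → 1 — fails.
ΔL = 0, ±1 (not L=0↔0): L: 3 → 4, ΔL = +1 — passes.
ΔJ = 0, ±1 (not J=0↔0): J: 3 → 4, ΔJ = +1 — passes.
Rule(s) violated: ΔS.

forbidden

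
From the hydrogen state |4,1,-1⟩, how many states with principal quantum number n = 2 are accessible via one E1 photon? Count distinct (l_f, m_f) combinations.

1

E1 requires Δl = ±1, so l_f ∈ {0, 2}; with 0 ≤ l_f ≤ n_f−1 = 1, the allowed l_f values are {0}.
For l_f = 0: m_f ∈ {m_i−1, m_i, m_i+1} ∩ [−0, 0] = {0} → 1 state.
Total: 1.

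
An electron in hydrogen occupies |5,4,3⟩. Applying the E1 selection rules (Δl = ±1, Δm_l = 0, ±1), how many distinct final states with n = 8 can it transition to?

E1 requires Δl = ±1, so l_f ∈ {3, 5}; with 0 ≤ l_f ≤ n_f−1 = 7, the allowed l_f values are {3, 5}.
For l_f = 3: m_f ∈ {m_i−1, m_i, m_i+1} ∩ [−3, 3] = {2, 3} → 2 states.
For l_f = 5: m_f ∈ {m_i−1, m_i, m_i+1} ∩ [−5, 5] = {2, 3, 4} → 3 states.
Total: 5.

5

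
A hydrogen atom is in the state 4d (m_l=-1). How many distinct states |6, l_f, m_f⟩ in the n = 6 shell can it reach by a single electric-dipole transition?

5

E1 requires Δl = ±1, so l_f ∈ {1, 3}; with 0 ≤ l_f ≤ n_f−1 = 5, the allowed l_f values are {1, 3}.
For l_f = 1: m_f ∈ {m_i−1, m_i, m_i+1} ∩ [−1, 1] = {-1, 0} → 2 states.
For l_f = 3: m_f ∈ {m_i−1, m_i, m_i+1} ∩ [−3, 3] = {-2, -1, 0} → 3 states.
Total: 5.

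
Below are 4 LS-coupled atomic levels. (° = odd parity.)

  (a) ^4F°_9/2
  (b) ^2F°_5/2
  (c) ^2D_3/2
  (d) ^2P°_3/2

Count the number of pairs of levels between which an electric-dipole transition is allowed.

2

(a)–(b): forbidden (parity, ΔS, ΔJ).
(a)–(c): forbidden (ΔS, ΔJ).
(a)–(d): forbidden (parity, ΔS, ΔL, ΔJ).
(b)–(c): allowed.
(b)–(d): forbidden (parity, ΔL).
(c)–(d): allowed.
Allowed pairs: 2 of 6.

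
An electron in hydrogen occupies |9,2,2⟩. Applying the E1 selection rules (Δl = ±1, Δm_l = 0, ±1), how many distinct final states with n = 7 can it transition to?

4

E1 requires Δl = ±1, so l_f ∈ {1, 3}; with 0 ≤ l_f ≤ n_f−1 = 6, the allowed l_f values are {1, 3}.
For l_f = 1: m_f ∈ {m_i−1, m_i, m_i+1} ∩ [−1, 1] = {1} → 1 state.
For l_f = 3: m_f ∈ {m_i−1, m_i, m_i+1} ∩ [−3, 3] = {1, 2, 3} → 3 states.
Total: 4.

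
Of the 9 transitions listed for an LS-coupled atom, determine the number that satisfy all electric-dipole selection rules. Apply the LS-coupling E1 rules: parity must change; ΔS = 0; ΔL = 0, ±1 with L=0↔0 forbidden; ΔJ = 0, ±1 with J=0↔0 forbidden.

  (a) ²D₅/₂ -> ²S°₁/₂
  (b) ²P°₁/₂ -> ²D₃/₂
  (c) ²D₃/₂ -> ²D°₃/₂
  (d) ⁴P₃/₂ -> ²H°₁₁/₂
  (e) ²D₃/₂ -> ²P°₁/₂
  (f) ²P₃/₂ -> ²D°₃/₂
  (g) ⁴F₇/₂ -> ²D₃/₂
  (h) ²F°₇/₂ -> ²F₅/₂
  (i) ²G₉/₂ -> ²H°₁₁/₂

6

(a) forbidden (ΔL, ΔJ fail)
(b) allowed
(c) allowed
(d) forbidden (ΔS, ΔL, ΔJ fail)
(e) allowed
(f) allowed
(g) forbidden (parity, ΔS, ΔJ fail)
(h) allowed
(i) allowed
Total allowed: 6 of 9.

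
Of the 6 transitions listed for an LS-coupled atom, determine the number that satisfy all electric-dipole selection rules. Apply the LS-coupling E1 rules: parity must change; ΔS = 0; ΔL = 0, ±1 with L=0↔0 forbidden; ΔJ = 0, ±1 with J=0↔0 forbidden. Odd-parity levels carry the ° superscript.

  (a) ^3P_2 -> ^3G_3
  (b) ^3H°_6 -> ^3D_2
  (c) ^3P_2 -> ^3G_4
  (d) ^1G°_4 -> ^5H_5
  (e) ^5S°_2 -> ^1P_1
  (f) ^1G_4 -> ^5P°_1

0

(a) forbidden (parity, ΔL fail)
(b) forbidden (ΔL, ΔJ fail)
(c) forbidden (parity, ΔL, ΔJ fail)
(d) forbidden (ΔS fails)
(e) forbidden (ΔS fails)
(f) forbidden (ΔS, ΔL, ΔJ fail)
Total allowed: 0 of 6.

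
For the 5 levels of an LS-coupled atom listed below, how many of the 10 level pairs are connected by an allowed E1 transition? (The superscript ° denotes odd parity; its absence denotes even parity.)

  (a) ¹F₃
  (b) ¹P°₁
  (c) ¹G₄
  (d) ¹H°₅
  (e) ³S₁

(a)–(b): forbidden (ΔL, ΔJ).
(a)–(c): forbidden (parity).
(a)–(d): forbidden (ΔL, ΔJ).
(a)–(e): forbidden (parity, ΔS, ΔL, ΔJ).
(b)–(c): forbidden (ΔL, ΔJ).
(b)–(d): forbidden (parity, ΔL, ΔJ).
(b)–(e): forbidden (ΔS).
(c)–(d): allowed.
(c)–(e): forbidden (parity, ΔS, ΔL, ΔJ).
(d)–(e): forbidden (ΔS, ΔL, ΔJ).
Allowed pairs: 1 of 10.

1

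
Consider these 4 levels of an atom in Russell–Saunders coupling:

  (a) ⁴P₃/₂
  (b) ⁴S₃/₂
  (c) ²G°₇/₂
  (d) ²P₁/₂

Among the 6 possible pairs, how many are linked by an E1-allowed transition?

(a)–(b): forbidden (parity).
(a)–(c): forbidden (ΔS, ΔL, ΔJ).
(a)–(d): forbidden (parity, ΔS).
(b)–(c): forbidden (ΔS, ΔL, ΔJ).
(b)–(d): forbidden (parity, ΔS).
(c)–(d): forbidden (ΔL, ΔJ).
Allowed pairs: 0 of 6.

0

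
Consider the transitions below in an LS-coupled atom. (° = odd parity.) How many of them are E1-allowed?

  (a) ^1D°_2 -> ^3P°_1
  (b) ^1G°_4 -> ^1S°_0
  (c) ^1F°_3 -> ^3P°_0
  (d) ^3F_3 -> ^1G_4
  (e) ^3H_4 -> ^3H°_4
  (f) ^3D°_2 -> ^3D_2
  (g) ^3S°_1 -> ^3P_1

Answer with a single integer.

3

(a) forbidden (parity, ΔS fail)
(b) forbidden (parity, ΔL, ΔJ fail)
(c) forbidden (parity, ΔS, ΔL, ΔJ fail)
(d) forbidden (parity, ΔS fail)
(e) allowed
(f) allowed
(g) allowed
Total allowed: 3 of 7.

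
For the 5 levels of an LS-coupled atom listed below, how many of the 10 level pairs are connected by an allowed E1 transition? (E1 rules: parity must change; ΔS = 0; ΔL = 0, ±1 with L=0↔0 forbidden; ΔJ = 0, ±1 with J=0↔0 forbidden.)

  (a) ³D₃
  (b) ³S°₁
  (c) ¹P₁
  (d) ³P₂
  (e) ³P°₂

(a)–(b): forbidden (ΔL, ΔJ).
(a)–(c): forbidden (parity, ΔS, ΔJ).
(a)–(d): forbidden (parity).
(a)–(e): allowed.
(b)–(c): forbidden (ΔS).
(b)–(d): allowed.
(b)–(e): forbidden (parity).
(c)–(d): forbidden (parity, ΔS).
(c)–(e): forbidden (ΔS).
(d)–(e): allowed.
Allowed pairs: 3 of 10.

3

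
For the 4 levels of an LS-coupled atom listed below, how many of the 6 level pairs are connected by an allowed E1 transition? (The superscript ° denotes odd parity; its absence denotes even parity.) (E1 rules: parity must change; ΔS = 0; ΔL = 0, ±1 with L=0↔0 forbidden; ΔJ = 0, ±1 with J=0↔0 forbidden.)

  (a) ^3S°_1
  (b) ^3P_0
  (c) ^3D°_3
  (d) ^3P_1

2

(a)–(b): allowed.
(a)–(c): forbidden (parity, ΔL, ΔJ).
(a)–(d): allowed.
(b)–(c): forbidden (ΔJ).
(b)–(d): forbidden (parity).
(c)–(d): forbidden (ΔJ).
Allowed pairs: 2 of 6.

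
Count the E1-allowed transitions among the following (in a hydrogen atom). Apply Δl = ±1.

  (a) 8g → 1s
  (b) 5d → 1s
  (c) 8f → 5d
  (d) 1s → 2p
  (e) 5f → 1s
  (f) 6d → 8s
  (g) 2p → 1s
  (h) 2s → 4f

3

(a) forbidden — Δl = -4 (E1 requires Δl = ±1)
(b) forbidden — Δl = -2 (E1 requires Δl = ±1)
(c) allowed
(d) allowed
(e) forbidden — Δl = -3 (E1 requires Δl = ±1)
(f) forbidden — Δl = -2 (E1 requires Δl = ±1)
(g) allowed
(h) forbidden — Δl = +3 (E1 requires Δl = ±1)
Total allowed: 3 of 8.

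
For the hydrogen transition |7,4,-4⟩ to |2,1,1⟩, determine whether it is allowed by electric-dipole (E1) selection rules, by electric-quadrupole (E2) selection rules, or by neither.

neither

Δl = 1 − 4 = -3; l_i + l_f = 5.
Δm_l = +5.
E1 (Δl = ±1, |Δm_l| ≤ 1): not satisfied.
E2 (Δl = 0,±2, l_i+l_f ≥ 2, |Δm_l| ≤ 2): not satisfied.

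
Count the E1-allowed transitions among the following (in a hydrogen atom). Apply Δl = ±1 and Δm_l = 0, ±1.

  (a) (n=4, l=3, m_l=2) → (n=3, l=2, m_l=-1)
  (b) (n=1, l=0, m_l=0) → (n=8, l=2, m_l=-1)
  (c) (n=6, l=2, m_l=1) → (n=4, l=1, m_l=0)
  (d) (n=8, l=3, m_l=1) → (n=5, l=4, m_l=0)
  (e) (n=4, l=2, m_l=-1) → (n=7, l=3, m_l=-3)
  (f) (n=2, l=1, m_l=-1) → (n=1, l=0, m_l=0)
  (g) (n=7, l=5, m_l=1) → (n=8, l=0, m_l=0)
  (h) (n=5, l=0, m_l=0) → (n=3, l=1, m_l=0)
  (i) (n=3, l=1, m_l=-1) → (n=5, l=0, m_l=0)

5

(a) forbidden — Δm_l = -3 (E1 requires Δm_l = 0, ±1)
(b) forbidden — Δl = +2 (E1 requires Δl = ±1)
(c) allowed
(d) allowed
(e) forbidden — Δm_l = -2 (E1 requires Δm_l = 0, ±1)
(f) allowed
(g) forbidden — Δl = -5 (E1 requires Δl = ±1)
(h) allowed
(i) allowed
Total allowed: 5 of 9.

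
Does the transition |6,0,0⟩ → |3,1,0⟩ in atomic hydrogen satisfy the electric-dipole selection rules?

allowed

l: 0 → 1 (Δl = +1). Δl = ±1 satisfied.
Δm_l = 0 − (0) = +0. E1 requires Δm_l = 0, ±1: satisfied.
All E1 selection rules are satisfied.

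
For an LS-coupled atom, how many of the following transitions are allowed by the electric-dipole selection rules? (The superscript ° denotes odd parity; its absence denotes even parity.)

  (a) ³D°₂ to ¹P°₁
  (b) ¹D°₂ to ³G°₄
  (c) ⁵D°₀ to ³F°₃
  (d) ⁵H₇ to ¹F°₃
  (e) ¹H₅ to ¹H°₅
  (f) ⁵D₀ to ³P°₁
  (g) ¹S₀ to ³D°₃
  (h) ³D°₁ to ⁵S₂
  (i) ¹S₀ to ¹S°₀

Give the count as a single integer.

1

(a) forbidden (parity, ΔS fail)
(b) forbidden (parity, ΔS, ΔL, ΔJ fail)
(c) forbidden (parity, ΔS, ΔJ fail)
(d) forbidden (ΔS, ΔL, ΔJ fail)
(e) allowed
(f) forbidden (ΔS fails)
(g) forbidden (ΔS, ΔL, ΔJ fail)
(h) forbidden (ΔS, ΔL fail)
(i) forbidden (ΔL, ΔJ fail)
Total allowed: 1 of 9.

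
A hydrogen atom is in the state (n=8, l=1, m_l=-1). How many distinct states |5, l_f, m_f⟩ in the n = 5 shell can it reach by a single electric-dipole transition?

4

E1 requires Δl = ±1, so l_f ∈ {0, 2}; with 0 ≤ l_f ≤ n_f−1 = 4, the allowed l_f values are {0, 2}.
For l_f = 0: m_f ∈ {m_i−1, m_i, m_i+1} ∩ [−0, 0] = {0} → 1 state.
For l_f = 2: m_f ∈ {m_i−1, m_i, m_i+1} ∩ [−2, 2] = {-2, -1, 0} → 3 states.
Total: 4.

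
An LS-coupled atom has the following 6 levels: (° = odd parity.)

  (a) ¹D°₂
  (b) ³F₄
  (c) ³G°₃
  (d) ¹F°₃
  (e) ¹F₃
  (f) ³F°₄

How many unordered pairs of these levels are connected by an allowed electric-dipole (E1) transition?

(a)–(b): forbidden (ΔS, ΔJ).
(a)–(c): forbidden (parity, ΔS, ΔL).
(a)–(d): forbidden (parity).
(a)–(e): allowed.
(a)–(f): forbidden (parity, ΔS, ΔJ).
(b)–(c): allowed.
(b)–(d): forbidden (ΔS).
(b)–(e): forbidden (parity, ΔS).
(b)–(f): allowed.
(c)–(d): forbidden (parity, ΔS).
(c)–(e): forbidden (ΔS).
(c)–(f): forbidden (parity).
(d)–(e): allowed.
(d)–(f): forbidden (parity, ΔS).
(e)–(f): forbidden (ΔS).
Allowed pairs: 4 of 15.

4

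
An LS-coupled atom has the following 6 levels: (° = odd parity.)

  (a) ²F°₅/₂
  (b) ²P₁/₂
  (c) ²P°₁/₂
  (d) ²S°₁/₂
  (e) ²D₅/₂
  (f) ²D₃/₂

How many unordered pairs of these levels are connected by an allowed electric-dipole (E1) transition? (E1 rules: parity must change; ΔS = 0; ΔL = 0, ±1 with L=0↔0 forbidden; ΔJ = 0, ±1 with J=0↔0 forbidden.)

5

(a)–(b): forbidden (ΔL, ΔJ).
(a)–(c): forbidden (parity, ΔL, ΔJ).
(a)–(d): forbidden (parity, ΔL, ΔJ).
(a)–(e): allowed.
(a)–(f): allowed.
(b)–(c): allowed.
(b)–(d): allowed.
(b)–(e): forbidden (parity, ΔJ).
(b)–(f): forbidden (parity).
(c)–(d): forbidden (parity).
(c)–(e): forbidden (ΔJ).
(c)–(f): allowed.
(d)–(e): forbidden (ΔL, ΔJ).
(d)–(f): forbidden (ΔL).
(e)–(f): forbidden (parity).
Allowed pairs: 5 of 15.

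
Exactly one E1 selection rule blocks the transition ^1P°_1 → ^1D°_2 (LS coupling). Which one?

parity

Initial level: S=0, L=1, J=1, parity odd. Final level: S=0, L=2, J=2, parity odd.
Parity must change: odd → odd — violated.
ΔS = 0: S: 0 → 0 — satisfied.
ΔL = 0, ±1 (not L=0↔0): L: 1 → 2, ΔL = +1 — satisfied.
ΔJ = 0, ±1 (not J=0↔0): J: 1 → 2, ΔJ = +1 — satisfied.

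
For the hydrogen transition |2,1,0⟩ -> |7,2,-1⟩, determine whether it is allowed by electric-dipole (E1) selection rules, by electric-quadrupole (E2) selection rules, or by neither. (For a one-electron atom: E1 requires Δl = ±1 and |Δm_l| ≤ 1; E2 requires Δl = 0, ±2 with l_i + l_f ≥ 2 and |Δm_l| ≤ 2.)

Δl = 2 − 1 = +1; l_i + l_f = 3.
Δm_l = -1.
E1 (Δl = ±1, |Δm_l| ≤ 1): satisfied.
E2 (Δl = 0,±2, l_i+l_f ≥ 2, |Δm_l| ≤ 2): not satisfied.

E1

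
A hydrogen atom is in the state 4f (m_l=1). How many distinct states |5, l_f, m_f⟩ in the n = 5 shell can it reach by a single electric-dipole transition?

E1 requires Δl = ±1, so l_f ∈ {2, 4}; with 0 ≤ l_f ≤ n_f−1 = 4, the allowed l_f values are {2, 4}.
For l_f = 2: m_f ∈ {m_i−1, m_i, m_i+1} ∩ [−2, 2] = {0, 1, 2} → 3 states.
For l_f = 4: m_f ∈ {m_i−1, m_i, m_i+1} ∩ [−4, 4] = {0, 1, 2} → 3 states.
Total: 6.

6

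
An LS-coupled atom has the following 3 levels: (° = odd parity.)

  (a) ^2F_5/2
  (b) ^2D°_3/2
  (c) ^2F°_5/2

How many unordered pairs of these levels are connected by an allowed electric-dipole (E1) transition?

2

(a)–(b): allowed.
(a)–(c): allowed.
(b)–(c): forbidden (parity).
Allowed pairs: 2 of 3.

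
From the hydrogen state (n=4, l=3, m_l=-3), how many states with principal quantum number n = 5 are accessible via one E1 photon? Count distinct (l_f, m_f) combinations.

4

E1 requires Δl = ±1, so l_f ∈ {2, 4}; with 0 ≤ l_f ≤ n_f−1 = 4, the allowed l_f values are {2, 4}.
For l_f = 2: m_f ∈ {m_i−1, m_i, m_i+1} ∩ [−2, 2] = {-2} → 1 state.
For l_f = 4: m_f ∈ {m_i−1, m_i, m_i+1} ∩ [−4, 4] = {-4, -3, -2} → 3 states.
Total: 4.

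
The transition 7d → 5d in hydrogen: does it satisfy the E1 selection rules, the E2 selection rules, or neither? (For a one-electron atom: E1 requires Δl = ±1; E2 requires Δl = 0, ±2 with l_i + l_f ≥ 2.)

Δl = 2 − 2 = +0; l_i + l_f = 4.
E1 (Δl = ±1): not satisfied.
E2 (Δl = 0,±2, l_i+l_f ≥ 2): satisfied.

E2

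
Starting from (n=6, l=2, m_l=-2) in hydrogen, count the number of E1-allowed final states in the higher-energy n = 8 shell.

E1 requires Δl = ±1, so l_f ∈ {1, 3}; with 0 ≤ l_f ≤ n_f−1 = 7, the allowed l_f values are {1, 3}.
For l_f = 1: m_f ∈ {m_i−1, m_i, m_i+1} ∩ [−1, 1] = {-1} → 1 state.
For l_f = 3: m_f ∈ {m_i−1, m_i, m_i+1} ∩ [−3, 3] = {-3, -2, -1} → 3 states.
Total: 4.

4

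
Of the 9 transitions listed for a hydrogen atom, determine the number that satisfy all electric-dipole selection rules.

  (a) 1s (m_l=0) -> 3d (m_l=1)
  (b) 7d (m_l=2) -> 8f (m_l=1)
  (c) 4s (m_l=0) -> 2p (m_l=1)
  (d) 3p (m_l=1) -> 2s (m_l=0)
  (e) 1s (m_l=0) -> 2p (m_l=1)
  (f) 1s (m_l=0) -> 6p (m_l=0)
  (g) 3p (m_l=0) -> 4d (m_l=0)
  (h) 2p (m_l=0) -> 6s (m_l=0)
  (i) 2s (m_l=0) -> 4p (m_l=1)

(a) forbidden — Δl = +2 (E1 requires Δl = ±1)
(b) allowed
(c) allowed
(d) allowed
(e) allowed
(f) allowed
(g) allowed
(h) allowed
(i) allowed
Total allowed: 8 of 9.

8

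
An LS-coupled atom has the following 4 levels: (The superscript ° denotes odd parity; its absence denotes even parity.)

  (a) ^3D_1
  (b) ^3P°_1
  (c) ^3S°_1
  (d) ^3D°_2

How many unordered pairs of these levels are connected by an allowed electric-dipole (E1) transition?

(a)–(b): allowed.
(a)–(c): forbidden (ΔL).
(a)–(d): allowed.
(b)–(c): forbidden (parity).
(b)–(d): forbidden (parity).
(c)–(d): forbidden (parity, ΔL).
Allowed pairs: 2 of 6.

2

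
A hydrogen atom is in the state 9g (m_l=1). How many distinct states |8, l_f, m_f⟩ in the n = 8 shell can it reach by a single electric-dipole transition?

E1 requires Δl = ±1, so l_f ∈ {3, 5}; with 0 ≤ l_f ≤ n_f−1 = 7, the allowed l_f values are {3, 5}.
For l_f = 3: m_f ∈ {m_i−1, m_i, m_i+1} ∩ [−3, 3] = {0, 1, 2} → 3 states.
For l_f = 5: m_f ∈ {m_i−1, m_i, m_i+1} ∩ [−5, 5] = {0, 1, 2} → 3 states.
Total: 6.

6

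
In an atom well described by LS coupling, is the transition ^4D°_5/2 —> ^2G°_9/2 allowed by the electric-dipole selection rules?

forbidden

Reading off the term symbols: S 3/2→1/2, L 2→4, J 5/2→9/2, parity odd→odd.
ΔJ = 0, ±1 (not J=0↔0): J: 5/2 → 9/2, ΔJ = +2 — fails.
ΔL = 0, ±1 (not L=0↔0): L: 2 → 4, ΔL = +2 — fails.
Parity must change: odd → odd — fails.
ΔS = 0: S: 3/2 → 1/2 — fails.
Rule(s) violated: parity, ΔS, ΔL, ΔJ.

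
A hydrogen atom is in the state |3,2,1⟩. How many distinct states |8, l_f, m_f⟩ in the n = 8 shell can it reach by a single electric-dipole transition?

E1 requires Δl = ±1, so l_f ∈ {1, 3}; with 0 ≤ l_f ≤ n_f−1 = 7, the allowed l_f values are {1, 3}.
For l_f = 1: m_f ∈ {m_i−1, m_i, m_i+1} ∩ [−1, 1] = {0, 1} → 2 states.
For l_f = 3: m_f ∈ {m_i−1, m_i, m_i+1} ∩ [−3, 3] = {0, 1, 2} → 3 states.
Total: 5.

5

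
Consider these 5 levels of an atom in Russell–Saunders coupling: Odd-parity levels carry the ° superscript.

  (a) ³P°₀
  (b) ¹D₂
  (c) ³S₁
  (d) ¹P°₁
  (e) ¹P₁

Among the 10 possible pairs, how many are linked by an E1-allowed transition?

3

(a)–(b): forbidden (ΔS, ΔJ).
(a)–(c): allowed.
(a)–(d): forbidden (parity, ΔS).
(a)–(e): forbidden (ΔS).
(b)–(c): forbidden (parity, ΔS, ΔL).
(b)–(d): allowed.
(b)–(e): forbidden (parity).
(c)–(d): forbidden (ΔS).
(c)–(e): forbidden (parity, ΔS).
(d)–(e): allowed.
Allowed pairs: 3 of 10.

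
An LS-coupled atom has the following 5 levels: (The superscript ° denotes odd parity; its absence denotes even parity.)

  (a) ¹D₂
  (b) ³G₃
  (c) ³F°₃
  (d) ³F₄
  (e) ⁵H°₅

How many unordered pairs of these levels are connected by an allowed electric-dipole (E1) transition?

(a)–(b): forbidden (parity, ΔS, ΔL).
(a)–(c): forbidden (ΔS).
(a)–(d): forbidden (parity, ΔS, ΔJ).
(a)–(e): forbidden (ΔS, ΔL, ΔJ).
(b)–(c): allowed.
(b)–(d): forbidden (parity).
(b)–(e): forbidden (ΔS, ΔJ).
(c)–(d): allowed.
(c)–(e): forbidden (parity, ΔS, ΔL, ΔJ).
(d)–(e): forbidden (ΔS, ΔL).
Allowed pairs: 2 of 10.

2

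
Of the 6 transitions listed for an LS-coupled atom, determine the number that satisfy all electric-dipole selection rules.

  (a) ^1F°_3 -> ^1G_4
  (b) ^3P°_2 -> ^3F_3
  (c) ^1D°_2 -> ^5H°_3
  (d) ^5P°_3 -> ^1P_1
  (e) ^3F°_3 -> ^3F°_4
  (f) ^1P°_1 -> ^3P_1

1

(a) allowed
(b) forbidden (ΔL fails)
(c) forbidden (parity, ΔS, ΔL fail)
(d) forbidden (ΔS, ΔJ fail)
(e) forbidden (parity fails)
(f) forbidden (ΔS fails)
Total allowed: 1 of 6.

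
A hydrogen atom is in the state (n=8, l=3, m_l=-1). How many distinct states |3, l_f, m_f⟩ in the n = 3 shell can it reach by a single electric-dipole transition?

3

E1 requires Δl = ±1, so l_f ∈ {2, 4}; with 0 ≤ l_f ≤ n_f−1 = 2, the allowed l_f values are {2}.
For l_f = 2: m_f ∈ {m_i−1, m_i, m_i+1} ∩ [−2, 2] = {-2, -1, 0} → 3 states.
Total: 3.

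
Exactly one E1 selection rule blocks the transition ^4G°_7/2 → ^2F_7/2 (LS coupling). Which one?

Parity must change: odd → even — satisfied.
ΔS = 0: S: 3/2 → 1/2 — violated.
ΔL = 0, ±1 (not L=0↔0): L: 4 → 3, ΔL = -1 — satisfied.
ΔJ = 0, ±1 (not J=0↔0): J: 7/2 → 7/2, ΔJ = +0 — satisfied.

the ΔS = 0 rule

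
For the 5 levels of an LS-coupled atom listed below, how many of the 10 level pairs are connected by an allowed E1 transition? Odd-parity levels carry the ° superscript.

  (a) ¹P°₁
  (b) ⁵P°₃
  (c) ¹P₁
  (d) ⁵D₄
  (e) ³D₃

(a)–(b): forbidden (parity, ΔS, ΔJ).
(a)–(c): allowed.
(a)–(d): forbidden (ΔS, ΔJ).
(a)–(e): forbidden (ΔS, ΔJ).
(b)–(c): forbidden (ΔS, ΔJ).
(b)–(d): allowed.
(b)–(e): forbidden (ΔS).
(c)–(d): forbidden (parity, ΔS, ΔJ).
(c)–(e): forbidden (parity, ΔS, ΔJ).
(d)–(e): forbidden (parity, ΔS).
Allowed pairs: 2 of 10.

2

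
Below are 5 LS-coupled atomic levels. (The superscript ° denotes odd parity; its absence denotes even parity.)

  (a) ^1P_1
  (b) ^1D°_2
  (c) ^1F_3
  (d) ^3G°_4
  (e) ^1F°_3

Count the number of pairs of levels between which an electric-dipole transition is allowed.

3

(a)–(b): allowed.
(a)–(c): forbidden (parity, ΔL, ΔJ).
(a)–(d): forbidden (ΔS, ΔL, ΔJ).
(a)–(e): forbidden (ΔL, ΔJ).
(b)–(c): allowed.
(b)–(d): forbidden (parity, ΔS, ΔL, ΔJ).
(b)–(e): forbidden (parity).
(c)–(d): forbidden (ΔS).
(c)–(e): allowed.
(d)–(e): forbidden (parity, ΔS).
Allowed pairs: 3 of 10.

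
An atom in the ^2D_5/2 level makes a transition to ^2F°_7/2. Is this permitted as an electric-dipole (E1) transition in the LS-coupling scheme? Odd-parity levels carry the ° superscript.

Parity must change: even → odd — satisfied.
ΔL = 0, ±1 (not L=0↔0): L: 2 → 3, ΔL = +1 — satisfied.
ΔJ = 0, ±1 (not J=0↔0): J: 5/2 → 7/2, ΔJ = +1 — satisfied.
ΔS = 0: S: 1/2 → 1/2 — satisfied.
All four E1 rules are satisfied.

allowed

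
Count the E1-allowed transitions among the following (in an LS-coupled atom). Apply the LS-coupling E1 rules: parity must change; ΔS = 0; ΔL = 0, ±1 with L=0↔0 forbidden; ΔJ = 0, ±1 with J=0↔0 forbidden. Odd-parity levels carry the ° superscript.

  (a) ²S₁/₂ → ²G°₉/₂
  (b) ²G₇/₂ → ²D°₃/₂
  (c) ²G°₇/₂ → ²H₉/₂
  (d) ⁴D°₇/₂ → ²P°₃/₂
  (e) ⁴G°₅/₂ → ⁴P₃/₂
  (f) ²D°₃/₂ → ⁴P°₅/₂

(a) forbidden (ΔL, ΔJ fail)
(b) forbidden (ΔL, ΔJ fail)
(c) allowed
(d) forbidden (parity, ΔS, ΔJ fail)
(e) forbidden (ΔL fails)
(f) forbidden (parity, ΔS fail)
Total allowed: 1 of 6.

1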